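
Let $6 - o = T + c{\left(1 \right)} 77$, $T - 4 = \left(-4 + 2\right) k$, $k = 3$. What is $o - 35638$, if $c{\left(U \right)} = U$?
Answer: $-35707$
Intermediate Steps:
$T = -2$ ($T = 4 + \left(-4 + 2\right) 3 = 4 - 6 = -2$)
$o = -69$ ($o = 6 - \left(-2 + 1 \cdot 77\right) = 6 - \left(-2 + 77\right) = 6 - 75 = -69$)
$o - 35638 = -69 - 35638 = -35707$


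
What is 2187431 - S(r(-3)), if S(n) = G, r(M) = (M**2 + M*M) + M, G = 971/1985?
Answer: 4342049564/1985 ≈ 2.1874e+6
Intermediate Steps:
G = 971/1985 (G = 971*(1/1985) = 971/1985 ≈ 0.48917)
r(M) = M + 2*M**2 (r(M) = (M**2 + M**2) + M = 2*M**2 + M = M + 2*M**2)
S(n) = 971/1985
2187431 - S(r(-3)) = 2187431 - 1*971/1985 = 2187431 - 971/1985 = 4342049564/1985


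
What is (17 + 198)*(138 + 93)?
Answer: 49665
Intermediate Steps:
(17 + 198)*(138 + 93) = 215*231 = 49665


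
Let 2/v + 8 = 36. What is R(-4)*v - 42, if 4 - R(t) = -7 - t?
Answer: -83/2 ≈ -41.500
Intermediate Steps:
v = 1/14 (v = 2/(-8 + 36) = 2/28 = 2*(1/28) = 1/14 ≈ 0.071429)
R(t) = 11 + t (R(t) = 4 - (-7 - t) = 4 + (7 + t) = 11 + t)
R(-4)*v - 42 = (11 - 4)*(1/14) - 42 = 7*(1/14) - 42 = ½ - 42 = -83/2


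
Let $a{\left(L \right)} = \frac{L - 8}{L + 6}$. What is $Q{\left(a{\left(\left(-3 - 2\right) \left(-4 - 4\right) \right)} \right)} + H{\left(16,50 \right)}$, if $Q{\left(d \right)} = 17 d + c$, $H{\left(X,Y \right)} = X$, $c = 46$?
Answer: $\frac{1698}{23} \approx 73.826$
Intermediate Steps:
$a{\left(L \right)} = \frac{-8 + L}{6 + L}$
$Q{\left(d \right)} = 46 + 17 d$ ($Q{\left(d \right)} = 17 d + 46 = 46 + 17 d$)
$Q{\left(a{\left(\left(-3 - 2\right) \left(-4 - 4\right) \right)} \right)} + H{\left(16,50 \right)} = \left(46 + 17 \frac{-8 + \left(-3 - 2\right) \left(-4 - 4\right)}{6 + \left(-3 - 2\right) \left(-4 - 4\right)}\right) + 16 = \left(46 + 17 \frac{-8 - -40}{6 - -40}\right) + 16 = \left(46 + 17 \frac{-8 + 40}{6 + 40}\right) + 16 = \left(46 + 17 \cdot \frac{1}{46} \cdot 32\right) + 16 = \left(46 + 17 \cdot \frac{16}{23}\right) + 16 = \left(46 + \frac{272}{23}\right) + 16 = \frac{1330}{23} + 16 = \frac{1698}{23}$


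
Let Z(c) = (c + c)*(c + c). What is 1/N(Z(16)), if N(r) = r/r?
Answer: 1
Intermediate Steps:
Z(c) = 4*c² (Z(c) = (2*c)*(2*c) = 4*c²)
N(r) = 1
1/N(Z(16)) = 1/1 = 1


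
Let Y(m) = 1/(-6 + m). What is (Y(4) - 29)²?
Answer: 3481/4 ≈ 870.25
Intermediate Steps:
(Y(4) - 29)² = (1/(-6 + 4) - 29)² = (1/(-2) - 29)² = (-½ - 29)² = (-59/2)² = 3481/4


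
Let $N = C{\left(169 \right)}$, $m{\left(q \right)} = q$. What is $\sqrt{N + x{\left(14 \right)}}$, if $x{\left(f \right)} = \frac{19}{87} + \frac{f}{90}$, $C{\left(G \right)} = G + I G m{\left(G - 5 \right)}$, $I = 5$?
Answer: $\frac{\sqrt{26254850285}}{435} \approx 372.49$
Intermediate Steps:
$C{\left(G \right)} = G + 5 G \left(-5 + G\right)$ ($C{\left(G \right)} = G + 5 G \left(G - 5\right) = G + 5 G \left(-5 + G\right)$)
$N = 138749$ ($N = 169 \left(-24 + 5 \cdot 169\right) = 169 \left(-24 + 845\right) = 169 \cdot 821 = 138749$)
$x{\left(f \right)} = \frac{19}{87} + \frac{f}{90}$ ($x{\left(f \right)} = 19 \cdot \frac{1}{87} + f \frac{1}{90} = \frac{19}{87} + \frac{f}{90}$)
$\sqrt{N + x{\left(14 \right)}} = \sqrt{138749 + \left(\frac{19}{87} + \frac{1}{90} \cdot 14\right)} = \sqrt{138749 + \left(\frac{19}{87} + \frac{7}{45}\right)} = \sqrt{138749 + \frac{488}{1305}} = \sqrt{\frac{181067933}{1305}} = \frac{\sqrt{26254850285}}{435}$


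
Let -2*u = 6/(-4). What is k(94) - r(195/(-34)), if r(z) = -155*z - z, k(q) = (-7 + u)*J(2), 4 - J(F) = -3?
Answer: -63815/68 ≈ -938.46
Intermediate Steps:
J(F) = 7 (J(F) = 4 - 1*(-3) = 4 + 3 = 7)
u = ¾ (u = -3/(-4) = -3*(-1)/4 = -½*(-3/2) = ¾ ≈ 0.75000)
k(q) = -175/4 (k(q) = (-7 + ¾)*7 = -25/4*7 = -175/4)
r(z) = -156*z
k(94) - r(195/(-34)) = -175/4 - (-156)*195/(-34) = -175/4 - (-156)*195*(-1/34) = -175/4 - (-156)*(-195)/34 = -175/4 - 1*15210/17 = -175/4 - 15210/17 = -63815/68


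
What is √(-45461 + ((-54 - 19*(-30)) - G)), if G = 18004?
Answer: I*√62949 ≈ 250.9*I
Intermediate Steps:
√(-45461 + ((-54 - 19*(-30)) - G)) = √(-45461 + ((-54 - 19*(-30)) - 1*18004)) = √(-45461 + ((-54 + 570) - 18004)) = √(-45461 + (516 - 18004)) = √(-45461 - 17488) = √(-62949) = I*√62949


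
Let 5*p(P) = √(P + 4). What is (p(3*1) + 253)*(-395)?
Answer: -99935 - 79*√7 ≈ -1.0014e+5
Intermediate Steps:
p(P) = √(4 + P)/5 (p(P) = √(P + 4)/5 = √(4 + P)/5)
(p(3*1) + 253)*(-395) = (√(4 + 3*1)/5 + 253)*(-395) = (√(4 + 3)/5 + 253)*(-395) = (√7/5 + 253)*(-395) = (253 + √7/5)*(-395) = -99935 - 79*√7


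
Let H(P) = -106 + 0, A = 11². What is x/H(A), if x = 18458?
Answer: -9229/53 ≈ -174.13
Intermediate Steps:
A = 121
H(P) = -106
x/H(A) = 18458/(-106) = 18458*(-1/106) = -9229/53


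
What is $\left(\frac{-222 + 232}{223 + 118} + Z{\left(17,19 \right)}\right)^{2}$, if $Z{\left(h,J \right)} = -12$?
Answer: $\frac{16662724}{116281} \approx 143.3$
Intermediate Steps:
$\left(\frac{-222 + 232}{223 + 118} + Z{\left(17,19 \right)}\right)^{2} = \left(\frac{-222 + 232}{223 + 118} - 12\right)^{2} = \left(\frac{10}{341} - 12\right)^{2} = \left(- \frac{4082}{341}\right)^{2} = \frac{16662724}{116281}$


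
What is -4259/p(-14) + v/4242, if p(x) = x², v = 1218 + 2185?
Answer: -1242835/59388 ≈ -20.927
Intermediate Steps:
v = 3403
-4259/p(-14) + v/4242 = -4259/((-14)²) + 3403/4242 = -4259/196 + 3403*(1/4242) = -4259*1/196 + 3403/4242 = -4259/196 + 3403/4242 = -1242835/59388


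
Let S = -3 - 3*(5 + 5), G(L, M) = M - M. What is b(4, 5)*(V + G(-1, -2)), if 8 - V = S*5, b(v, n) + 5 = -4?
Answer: -1557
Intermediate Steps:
G(L, M) = 0
S = -33 (S = -3 - 3*10 = -3 - 30 = -33)
b(v, n) = -9 (b(v, n) = -5 - 4 = -9)
V = 173 (V = 8 - (-33)*5 = 8 - 1*(-165) = 8 + 165 = 173)
b(4, 5)*(V + G(-1, -2)) = -9*(173 + 0) = -9*173 = -1557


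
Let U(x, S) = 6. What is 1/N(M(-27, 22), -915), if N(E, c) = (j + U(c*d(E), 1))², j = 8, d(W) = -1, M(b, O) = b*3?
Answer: 1/196 ≈ 0.0051020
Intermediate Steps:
M(b, O) = 3*b
N(E, c) = 196 (N(E, c) = (8 + 6)² = 14² = 196)
1/N(M(-27, 22), -915) = 1/196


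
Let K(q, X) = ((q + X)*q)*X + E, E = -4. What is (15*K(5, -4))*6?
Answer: -2160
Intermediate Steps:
K(q, X) = -4 + X*q*(X + q) (K(q, X) = ((q + X)*q)*X - 4 = ((X + q)*q)*X - 4 = (q*(X + q))*X - 4 = X*q*(X + q) - 4 = -4 + X*q*(X + q))
(15*K(5, -4))*6 = (15*(-4 - 4*5² + 5*(-4)²))*6 = (15*(-4 - 4*25 + 5*16))*6 = (15*(-4 - 100 + 80))*6 = (15*(-24))*6 = -360*6 = -2160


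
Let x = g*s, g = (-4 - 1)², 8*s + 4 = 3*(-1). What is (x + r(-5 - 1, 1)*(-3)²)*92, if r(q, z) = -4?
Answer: -10649/2 ≈ -5324.5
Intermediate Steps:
s = -7/8 (s = -½ + (3*(-1))/8 = -½ + (⅛)*(-3) = -½ - 3/8 = -7/8 ≈ -0.87500)
g = 25 (g = (-5)² = 25)
x = -175/8 (x = 25*(-7/8) = -175/8 ≈ -21.875)
(x + r(-5 - 1, 1)*(-3)²)*92 = (-175/8 - 4*(-3)²)*92 = (-175/8 - 4*9)*92 = (-175/8 - 36)*92 = -463/8*92 = -10649/2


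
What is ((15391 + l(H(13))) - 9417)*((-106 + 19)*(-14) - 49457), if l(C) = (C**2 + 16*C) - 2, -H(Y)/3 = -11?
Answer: -366085771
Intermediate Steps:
H(Y) = 33 (H(Y) = -3*(-11) = 33)
l(C) = -2 + C**2 + 16*C
((15391 + l(H(13))) - 9417)*((-106 + 19)*(-14) - 49457) = ((15391 + (-2 + 33**2 + 16*33)) - 9417)*((-106 + 19)*(-14) - 49457) = ((15391 + (-2 + 1089 + 528)) - 9417)*(-87*(-14) - 49457) = ((15391 + 1615) - 9417)*(1218 - 49457) = (17006 - 9417)*(-48239) = 7589*(-48239) = -366085771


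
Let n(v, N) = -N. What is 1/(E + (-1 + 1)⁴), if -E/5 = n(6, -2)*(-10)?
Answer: 1/100 ≈ 0.010000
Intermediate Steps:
E = 100 (E = -5*(-1*(-2))*(-10) = -10*(-10) = -5*(-20) = 100)
1/(E + (-1 + 1)⁴) = 1/(100 + (-1 + 1)⁴) = 1/(100 + 0⁴) = 1/(100 + 0) = 1/100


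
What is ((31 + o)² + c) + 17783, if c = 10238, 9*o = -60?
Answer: 257518/9 ≈ 28613.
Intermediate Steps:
o = -20/3 (o = (⅑)*(-60) = -20/3 ≈ -6.6667)
((31 + o)² + c) + 17783 = ((31 - 20/3)² + 10238) + 17783 = ((73/3)² + 10238) + 17783 = (5329/9 + 10238) + 17783 = 97471/9 + 17783 = 257518/9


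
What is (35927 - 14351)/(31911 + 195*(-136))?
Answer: 7192/1797 ≈ 4.0022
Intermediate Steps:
(35927 - 14351)/(31911 + 195*(-136)) = 21576/(31911 - 26520) = 21576/5391 = 21576*(1/5391) = 7192/1797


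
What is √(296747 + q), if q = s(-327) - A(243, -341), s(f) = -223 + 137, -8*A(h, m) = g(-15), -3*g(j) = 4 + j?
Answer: 5*√1708770/12 ≈ 544.67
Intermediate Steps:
g(j) = -4/3 - j/3 (g(j) = -(4 + j)/3 = -4/3 - j/3)
A(h, m) = -11/24 (A(h, m) = -(-4/3 - ⅓*(-15))/8 = -(-4/3 + 5)/8 = -⅛*11/3 = -11/24)
s(f) = -86
q = -2053/24 (q = -86 - 1*(-11/24) = -86 + 11/24 = -2053/24 ≈ -85.542)
√(296747 + q) = √(296747 - 2053/24) = √(7119875/24) = 5*√1708770/12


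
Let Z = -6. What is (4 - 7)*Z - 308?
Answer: -290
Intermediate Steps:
(4 - 7)*Z - 308 = (4 - 7)*(-6) - 308 = -3*(-6) - 308 = 18 - 308 = -290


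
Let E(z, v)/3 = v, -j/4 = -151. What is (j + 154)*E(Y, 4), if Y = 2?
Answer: 9096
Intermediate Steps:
j = 604 (j = -4*(-151) = 604)
E(z, v) = 3*v
(j + 154)*E(Y, 4) = (604 + 154)*(3*4) = 758*12 = 9096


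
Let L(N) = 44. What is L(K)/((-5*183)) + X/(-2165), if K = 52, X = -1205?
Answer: 201463/396195 ≈ 0.50849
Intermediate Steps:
L(K)/((-5*183)) + X/(-2165) = 44/((-5*183)) - 1205/(-2165) = 44/(-915) - 1205*(-1/2165) = 44*(-1/915) + 241/433 = -44/915 + 241/433 = 201463/396195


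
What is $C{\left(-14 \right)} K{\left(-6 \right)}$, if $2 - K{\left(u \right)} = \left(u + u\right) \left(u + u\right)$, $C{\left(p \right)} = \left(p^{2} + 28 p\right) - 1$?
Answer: $27974$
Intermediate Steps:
$C{\left(p \right)} = -1 + p^{2} + 28 p$
$K{\left(u \right)} = 2 - 4 u^{2}$ ($K{\left(u \right)} = 2 - \left(u + u\right) \left(u + u\right) = 2 - 2 u 2 u = 2 - 4 u^{2}$)
$C{\left(-14 \right)} K{\left(-6 \right)} = \left(-1 + \left(-14\right)^{2} + 28 \left(-14\right)\right) \left(2 - 4 \left(-6\right)^{2}\right) = \left(-1 + 196 - 392\right) \left(2 - 144\right) = - 197 \left(2 - 144\right) = \left(-197\right) \left(-142\right) = 27974$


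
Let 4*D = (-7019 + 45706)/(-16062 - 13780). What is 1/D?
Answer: -119368/38687 ≈ -3.0855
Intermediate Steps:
D = -38687/119368 (D = ((-7019 + 45706)/(-16062 - 13780))/4 = (38687/(-29842))/4 = (38687*(-1/29842))/4 = (1/4)*(-38687/29842) = -38687/119368 ≈ -0.32410)
1/D = 1/(-38687/119368) = -119368/38687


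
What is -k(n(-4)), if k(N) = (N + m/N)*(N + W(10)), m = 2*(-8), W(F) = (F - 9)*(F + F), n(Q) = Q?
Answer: 0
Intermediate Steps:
W(F) = 2*F*(-9 + F) (W(F) = (-9 + F)*(2*F) = 2*F*(-9 + F))
m = -16
k(N) = (20 + N)*(N - 16/N) (k(N) = (N - 16/N)*(N + 2*10*(-9 + 10)) = (N - 16/N)*(N + 2*10*1) = (N - 16/N)*(N + 20) = (N - 16/N)*(20 + N) = (20 + N)*(N - 16/N))
-k(n(-4)) = -(-16 + (-4)² - 320/(-4) + 20*(-4)) = -(-16 + 16 - 320*(-¼) - 80) = -(-16 + 16 + 80 - 80) = -1*0 = 0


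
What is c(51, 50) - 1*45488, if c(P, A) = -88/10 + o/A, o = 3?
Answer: -2274837/50 ≈ -45497.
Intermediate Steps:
c(P, A) = -44/5 + 3/A (c(P, A) = -88/10 + 3/A = -88*⅒ + 3/A = -44/5 + 3/A)
c(51, 50) - 1*45488 = (-44/5 + 3/50) - 1*45488 = (-44/5 + 3*(1/50)) - 45488 = (-44/5 + 3/50) - 45488 = -437/50 - 45488 = -2274837/50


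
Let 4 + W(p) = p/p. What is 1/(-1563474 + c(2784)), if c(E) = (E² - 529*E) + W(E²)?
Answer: 1/4714443 ≈ 2.1211e-7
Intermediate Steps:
W(p) = -3 (W(p) = -4 + p/p = -4 + 1 = -3)
c(E) = -3 + E² - 529*E (c(E) = (E² - 529*E) - 3 = -3 + E² - 529*E)
1/(-1563474 + c(2784)) = 1/(-1563474 + (-3 + 2784² - 529*2784)) = 1/(-1563474 + (-3 + 7750656 - 1472736)) = 1/(-1563474 + 6277917) = 1/4714443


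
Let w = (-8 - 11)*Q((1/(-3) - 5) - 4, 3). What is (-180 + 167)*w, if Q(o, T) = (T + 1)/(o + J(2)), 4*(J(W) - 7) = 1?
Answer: -11856/25 ≈ -474.24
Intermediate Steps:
J(W) = 29/4 (J(W) = 7 + (¼)*1 = 7 + ¼ = 29/4)
Q(o, T) = (1 + T)/(29/4 + o) (Q(o, T) = (T + 1)/(o + 29/4) = (1 + T)/(29/4 + o))
w = 912/25 (w = (-8 - 11)*(4*(1 + 3)/(29 + 4*((1/(-3) - 5) - 4))) = -76*4/(29 + 4*((-⅓ - 5) - 4)) = -76*4/(29 + 4*(-16/3 - 4)) = -76*4/(29 + 4*(-28/3)) = -76*4/(29 - 112/3) = -76*4/(-25/3) = -76*(-3)*4/25 = -19*(-48/25) = 912/25 ≈ 36.480)
(-180 + 167)*w = (-180 + 167)*(912/25) = -13*912/25 = -11856/25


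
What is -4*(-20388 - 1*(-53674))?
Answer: -133144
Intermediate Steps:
-4*(-20388 - 1*(-53674)) = -4*(-20388 + 53674) = -4*33286 = -133144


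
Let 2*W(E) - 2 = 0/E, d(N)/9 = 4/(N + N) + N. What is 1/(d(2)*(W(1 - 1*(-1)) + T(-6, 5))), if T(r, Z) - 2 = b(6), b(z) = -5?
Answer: -1/54 ≈ -0.018519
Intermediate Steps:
d(N) = 9*N + 18/N (d(N) = 9*(4/(N + N) + N) = 9*(4/((2*N)) + N) = 9*(4*(1/(2*N)) + N) = 9*(2/N + N) = 9*(N + 2/N) = 9*N + 18/N)
W(E) = 1 (W(E) = 1 + (0/E)/2 = 1 + (½)*0 = 1 + 0 = 1)
T(r, Z) = -3 (T(r, Z) = 2 - 5 = -3)
1/(d(2)*(W(1 - 1*(-1)) + T(-6, 5))) = 1/((9*2 + 18/2)*(1 - 3)) = 1/((18 + 18*(½))*(-2)) = 1/((18 + 9)*(-2)) = 1/(27*(-2)) = 1/(-54) = -1/54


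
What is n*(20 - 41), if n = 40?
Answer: -840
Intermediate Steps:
n*(20 - 41) = 40*(20 - 41) = 40*(-21) = -840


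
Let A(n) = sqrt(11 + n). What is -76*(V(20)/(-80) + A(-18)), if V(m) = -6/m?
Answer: -57/200 - 76*I*sqrt(7) ≈ -0.285 - 201.08*I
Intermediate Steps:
-76*(V(20)/(-80) + A(-18)) = -76*(-6/20/(-80) + sqrt(11 - 18)) = -76*(-6*1/20*(-1/80) + sqrt(-7)) = -76*(-3/10*(-1/80) + I*sqrt(7)) = -76*(3/800 + I*sqrt(7)) = -57/200 - 76*I*sqrt(7)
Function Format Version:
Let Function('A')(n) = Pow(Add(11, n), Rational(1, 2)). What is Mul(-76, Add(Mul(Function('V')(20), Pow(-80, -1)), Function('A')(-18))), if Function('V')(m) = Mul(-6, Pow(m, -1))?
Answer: Add(Rational(-57, 200), Mul(-76, I, Pow(7, Rational(1, 2)))) ≈ Add(-0.28500, Mul(-201.08, I))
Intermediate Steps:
Mul(-76, Add(Mul(Function('V')(20), Pow(-80, -1)), Function('A')(-18))) = Mul(-76, Add(Mul(Mul(-6, Pow(20, -1)), Pow(-80, -1)), Pow(Add(11, -18), Rational(1, 2)))) = Mul(-76, Add(Mul(Mul(-6, Rational(1, 20)), Rational(-1, 80)), Pow(-7, Rational(1, 2)))) = Mul(-76, Add(Mul(Rational(-3, 10), Rational(-1, 80)), Mul(I, Pow(7, Rational(1, 2))))) = Mul(-76, Add(Rational(3, 800), Mul(I, Pow(7, Rational(1, 2))))) = Add(Rational(-57, 200), Mul(-76, I, Pow(7, Rational(1, 2))))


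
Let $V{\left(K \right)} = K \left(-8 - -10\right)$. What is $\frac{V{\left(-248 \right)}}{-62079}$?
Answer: $\frac{496}{62079} \approx 0.0079898$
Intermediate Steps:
$V{\left(K \right)} = 2 K$ ($V{\left(K \right)} = K \left(-8 + 10\right) = K 2 = 2 K$)
$\frac{V{\left(-248 \right)}}{-62079} = \frac{2 \left(-248\right)}{-62079} = \left(-496\right) \left(- \frac{1}{62079}\right) = \frac{496}{62079}$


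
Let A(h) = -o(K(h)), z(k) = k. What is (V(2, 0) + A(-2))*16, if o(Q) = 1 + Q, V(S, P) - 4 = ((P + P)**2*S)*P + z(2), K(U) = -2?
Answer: 112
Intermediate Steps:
V(S, P) = 6 + 4*S*P**3 (V(S, P) = 4 + (((P + P)**2*S)*P + 2) = 4 + (((2*P)**2*S)*P + 2) = 4 + (((4*P**2)*S)*P + 2) = 4 + ((4*S*P**2)*P + 2) = 4 + (4*S*P**3 + 2) = 4 + (2 + 4*S*P**3) = 6 + 4*S*P**3)
A(h) = 1 (A(h) = -(1 - 2) = -1*(-1) = 1)
(V(2, 0) + A(-2))*16 = ((6 + 4*2*0**3) + 1)*16 = ((6 + 4*2*0) + 1)*16 = ((6 + 0) + 1)*16 = (6 + 1)*16 = 7*16 = 112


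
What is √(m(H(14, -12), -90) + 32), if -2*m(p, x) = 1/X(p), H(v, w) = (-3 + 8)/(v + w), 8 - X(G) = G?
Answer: 3*√429/11 ≈ 5.6488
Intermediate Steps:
X(G) = 8 - G
H(v, w) = 5/(v + w)
m(p, x) = -1/(2*(8 - p))
√(m(H(14, -12), -90) + 32) = √(1/(2*(-8 + 5/(14 - 12))) + 32) = √(1/(2*(-8 + 5/2)) + 32) = √(1/(2*(-11/2)) + 32) = √((½)*(-2/11) + 32) = √(-1/11 + 32) = √(351/11) = 3*√429/11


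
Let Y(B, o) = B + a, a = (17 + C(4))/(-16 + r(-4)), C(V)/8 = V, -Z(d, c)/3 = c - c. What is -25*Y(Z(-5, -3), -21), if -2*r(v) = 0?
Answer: 1225/16 ≈ 76.563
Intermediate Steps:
Z(d, c) = 0 (Z(d, c) = -3*(c - c) = -3*0 = 0)
C(V) = 8*V
r(v) = 0 (r(v) = -½*0 = 0)
a = -49/16 (a = (17 + 8*4)/(-16 + 0) = (17 + 32)/(-16) = 49*(-1/16) = -49/16 ≈ -3.0625)
Y(B, o) = -49/16 + B (Y(B, o) = B - 49/16 = -49/16 + B)
-25*Y(Z(-5, -3), -21) = -25*(-49/16 + 0) = -25*(-49/16) = 1225/16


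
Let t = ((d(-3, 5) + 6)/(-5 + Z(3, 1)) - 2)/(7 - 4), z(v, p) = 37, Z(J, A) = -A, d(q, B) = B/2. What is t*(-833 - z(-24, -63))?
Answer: 5945/6 ≈ 990.83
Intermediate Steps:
d(q, B) = B/2 (d(q, B) = B*(½) = B/2)
t = -41/36 (t = (((½)*5 + 6)/(-5 - 1*1) - 2)/(7 - 4) = ((5/2 + 6)/(-5 - 1) - 2)/3 = ((17/2)/(-6) - 2)*(⅓) = ((17/2)*(-⅙) - 2)*(⅓) = (-17/12 - 2)*(⅓) = -41/12*⅓ = -41/36 ≈ -1.1389)
t*(-833 - z(-24, -63)) = -41*(-833 - 1*37)/36 = -41*(-833 - 37)/36 = -41/36*(-870) = 5945/6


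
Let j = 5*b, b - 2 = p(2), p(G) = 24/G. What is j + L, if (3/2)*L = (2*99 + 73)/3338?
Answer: 350761/5007 ≈ 70.054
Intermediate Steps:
b = 14 (b = 2 + 24/2 = 2 + 24*(½) = 2 + 12 = 14)
L = 271/5007 (L = 2*((2*99 + 73)/3338)/3 = 2*((198 + 73)*(1/3338))/3 = 2*(271*(1/3338))/3 = (⅔)*(271/3338) = 271/5007 ≈ 0.054124)
j = 70 (j = 5*14 = 70)
j + L = 70 + 271/5007 = 350761/5007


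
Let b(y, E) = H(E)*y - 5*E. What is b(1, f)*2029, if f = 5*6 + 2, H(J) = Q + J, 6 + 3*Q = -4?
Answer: -799426/3 ≈ -2.6648e+5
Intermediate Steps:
Q = -10/3 (Q = -2 + (⅓)*(-4) = -2 - 4/3 = -10/3 ≈ -3.3333)
H(J) = -10/3 + J
f = 32 (f = 30 + 2 = 32)
b(y, E) = -5*E + y*(-10/3 + E) (b(y, E) = (-10/3 + E)*y - 5*E = y*(-10/3 + E) - 5*E = -5*E + y*(-10/3 + E))
b(1, f)*2029 = (-5*32 + (⅓)*1*(-10 + 3*32))*2029 = (-160 + (⅓)*1*(-10 + 96))*2029 = (-160 + (⅓)*1*86)*2029 = (-160 + 86/3)*2029 = -394/3*2029 = -799426/3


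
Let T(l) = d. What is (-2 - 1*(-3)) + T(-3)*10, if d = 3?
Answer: 31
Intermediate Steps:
T(l) = 3
(-2 - 1*(-3)) + T(-3)*10 = (-2 - 1*(-3)) + 3*10 = (-2 + 3) + 30 = 1 + 30 = 31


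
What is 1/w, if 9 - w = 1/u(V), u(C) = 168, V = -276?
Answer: 168/1511 ≈ 0.11118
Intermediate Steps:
w = 1511/168 (w = 9 - 1/168 = 1511/168 ≈ 8.9940)
1/w = 1/(1511/168) = 168/1511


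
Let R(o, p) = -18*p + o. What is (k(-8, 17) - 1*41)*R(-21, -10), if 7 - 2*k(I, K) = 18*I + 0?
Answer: 10971/2 ≈ 5485.5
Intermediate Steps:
k(I, K) = 7/2 - 9*I (k(I, K) = 7/2 - (18*I + 0)/2 = 7/2 - 9*I)
R(o, p) = o - 18*p
(k(-8, 17) - 1*41)*R(-21, -10) = ((7/2 - 9*(-8)) - 1*41)*(-21 - 18*(-10)) = ((7/2 + 72) - 41)*(-21 + 180) = (151/2 - 41)*159 = (69/2)*159 = 10971/2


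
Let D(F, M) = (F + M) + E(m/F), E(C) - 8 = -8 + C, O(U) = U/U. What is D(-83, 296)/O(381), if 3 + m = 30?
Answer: 17652/83 ≈ 212.67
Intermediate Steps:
m = 27 (m = -3 + 30 = 27)
O(U) = 1
E(C) = C (E(C) = 8 + (-8 + C) = C)
D(F, M) = F + M + 27/F (D(F, M) = (F + M) + 27/F = F + M + 27/F)
D(-83, 296)/O(381) = (-83 + 296 + 27/(-83))/1 = (-83 + 296 + 27*(-1/83))*1 = (-83 + 296 - 27/83)*1 = (17652/83)*1 = 17652/83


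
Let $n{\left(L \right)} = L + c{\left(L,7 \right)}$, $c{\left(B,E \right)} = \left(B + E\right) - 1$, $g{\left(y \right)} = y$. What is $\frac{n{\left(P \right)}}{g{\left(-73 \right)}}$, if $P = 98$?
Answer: $- \frac{202}{73} \approx -2.7671$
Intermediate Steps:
$c{\left(B,E \right)} = -1 + B + E$
$n{\left(L \right)} = 6 + 2 L$ ($n{\left(L \right)} = L + \left(-1 + L + 7\right) = L + \left(6 + L\right) = 6 + 2 L$)
$\frac{n{\left(P \right)}}{g{\left(-73 \right)}} = \frac{6 + 2 \cdot 98}{-73} = \left(6 + 196\right) \left(- \frac{1}{73}\right) = 202 \left(- \frac{1}{73}\right) = - \frac{202}{73}$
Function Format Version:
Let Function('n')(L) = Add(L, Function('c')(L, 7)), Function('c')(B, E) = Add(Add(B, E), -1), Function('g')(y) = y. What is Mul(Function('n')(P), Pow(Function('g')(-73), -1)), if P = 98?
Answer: Rational(-202, 73) ≈ -2.7671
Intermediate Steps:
Function('c')(B, E) = Add(-1, B, E)
Function('n')(L) = Add(6, Mul(2, L)) (Function('n')(L) = Add(L, Add(-1, L, 7)) = Add(L, Add(6, L)) = Add(6, Mul(2, L)))
Mul(Function('n')(P), Pow(Function('g')(-73), -1)) = Mul(Add(6, Mul(2, 98)), Pow(-73, -1)) = Mul(Add(6, 196), Rational(-1, 73)) = Mul(202, Rational(-1, 73)) = Rational(-202, 73)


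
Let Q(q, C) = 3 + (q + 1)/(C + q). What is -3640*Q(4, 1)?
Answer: -14560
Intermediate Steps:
Q(q, C) = 3 + (1 + q)/(C + q)
-3640*Q(4, 1) = -3640*(1 + 3*1 + 4*4)/(1 + 4) = -3640*(1 + 3 + 16)/5 = -728*20 = -3640*4 = -14560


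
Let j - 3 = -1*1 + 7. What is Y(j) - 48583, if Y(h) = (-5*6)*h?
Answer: -48853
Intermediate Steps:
j = 9 (j = 3 + (-1*1 + 7) = 3 + (-1 + 7) = 3 + 6 = 9)
Y(h) = -30*h
Y(j) - 48583 = -30*9 - 48583 = -270 - 48583 = -48853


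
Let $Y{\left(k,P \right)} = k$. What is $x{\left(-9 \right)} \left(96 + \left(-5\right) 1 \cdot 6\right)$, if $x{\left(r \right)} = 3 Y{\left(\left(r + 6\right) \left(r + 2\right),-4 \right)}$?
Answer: $4158$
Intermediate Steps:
$x{\left(r \right)} = 3 \left(2 + r\right) \left(6 + r\right)$ ($x{\left(r \right)} = 3 \left(r + 6\right) \left(r + 2\right) = 3 \left(6 + r\right) \left(2 + r\right) = 3 \left(2 + r\right) \left(6 + r\right)$)
$x{\left(-9 \right)} \left(96 + \left(-5\right) 1 \cdot 6\right) = \left(36 + 3 \left(-9\right)^{2} + 24 \left(-9\right)\right) \left(96 + \left(-5\right) 1 \cdot 6\right) = \left(36 + 3 \cdot 81 - 216\right) \left(96 - 30\right) = \left(36 + 243 - 216\right) \left(96 - 30\right) = 63 \cdot 66 = 4158$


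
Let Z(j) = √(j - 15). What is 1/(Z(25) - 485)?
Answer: -97/47043 - √10/235215 ≈ -0.0020754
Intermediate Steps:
Z(j) = √(-15 + j)
1/(Z(25) - 485) = 1/(√(-15 + 25) - 485) = 1/(√10 - 485) = 1/(-485 + √10)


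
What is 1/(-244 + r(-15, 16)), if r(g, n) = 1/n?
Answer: -16/3903 ≈ -0.0040994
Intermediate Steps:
1/(-244 + r(-15, 16)) = 1/(-244 + 1/16) = 1/(-3903/16) = -16/3903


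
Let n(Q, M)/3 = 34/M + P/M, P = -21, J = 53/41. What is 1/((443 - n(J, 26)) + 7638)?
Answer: 2/16159 ≈ 0.00012377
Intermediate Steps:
J = 53/41 (J = 53*(1/41) = 53/41 ≈ 1.2927)
n(Q, M) = 39/M (n(Q, M) = 3*(34/M - 21/M) = 3*(13/M) = 39/M)
1/((443 - n(J, 26)) + 7638) = 1/((443 - 39/26) + 7638) = 1/((443 - 1*3/2) + 7638) = 1/((443 - 3/2) + 7638) = 1/(883/2 + 7638) = 1/(16159/2) = 2/16159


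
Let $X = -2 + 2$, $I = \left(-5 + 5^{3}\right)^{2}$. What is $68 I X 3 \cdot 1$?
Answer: $0$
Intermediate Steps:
$I = 14400$ ($I = \left(-5 + 125\right)^{2} = 120^{2} = 14400$)
$X = 0$
$68 I X 3 \cdot 1 = 68 \cdot 14400 \cdot 0 \cdot 3 \cdot 1 = 979200 \cdot 0 \cdot 1 = 979200 \cdot 0 = 0$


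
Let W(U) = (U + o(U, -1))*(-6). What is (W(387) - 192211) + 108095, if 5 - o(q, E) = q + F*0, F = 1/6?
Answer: -84146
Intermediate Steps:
F = ⅙ ≈ 0.16667
o(q, E) = 5 - q (o(q, E) = 5 - (q + (⅙)*0) = 5 - (q + 0) = 5 - q)
W(U) = -30 (W(U) = (U + (5 - U))*(-6) = 5*(-6) = -30)
(W(387) - 192211) + 108095 = (-30 - 192211) + 108095 = -192241 + 108095 = -84146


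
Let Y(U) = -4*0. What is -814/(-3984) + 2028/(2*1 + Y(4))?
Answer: 2020295/1992 ≈ 1014.2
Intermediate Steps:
Y(U) = 0
-814/(-3984) + 2028/(2*1 + Y(4)) = -814/(-3984) + 2028/(2*1 + 0) = -814*(-1/3984) + 2028/(2 + 0) = 407/1992 + 2028/2 = 407/1992 + 2028*(1/2) = 407/1992 + 1014 = 2020295/1992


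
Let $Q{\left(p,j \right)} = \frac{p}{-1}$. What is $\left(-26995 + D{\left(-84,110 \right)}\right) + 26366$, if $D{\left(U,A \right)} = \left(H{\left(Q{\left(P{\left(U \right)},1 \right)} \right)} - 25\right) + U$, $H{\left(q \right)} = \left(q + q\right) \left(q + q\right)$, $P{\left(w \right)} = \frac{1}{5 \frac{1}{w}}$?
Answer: $\frac{9774}{25} \approx 390.96$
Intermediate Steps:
$P{\left(w \right)} = \frac{w}{5}$
$Q{\left(p,j \right)} = - p$ ($Q{\left(p,j \right)} = p \left(-1\right) = - p$)
$H{\left(q \right)} = 4 q^{2}$ ($H{\left(q \right)} = 2 q 2 q = 4 q^{2}$)
$D{\left(U,A \right)} = -25 + U + \frac{4 U^{2}}{25}$ ($D{\left(U,A \right)} = \left(4 \left(- \frac{U}{5}\right)^{2} - 25\right) + U = \left(4 \frac{U^{2}}{25} - 25\right) + U = \left(\frac{4 U^{2}}{25} - 25\right) + U = \left(-25 + \frac{4 U^{2}}{25}\right) + U = -25 + U + \frac{4 U^{2}}{25}$)
$\left(-26995 + D{\left(-84,110 \right)}\right) + 26366 = \left(-26995 - \left(109 - \frac{28224}{25}\right)\right) + 26366 = \left(-26995 - - \frac{25499}{25}\right) + 26366 = \left(-26995 + \frac{25499}{25}\right) + 26366 = - \frac{649376}{25} + 26366 = \frac{9774}{25}$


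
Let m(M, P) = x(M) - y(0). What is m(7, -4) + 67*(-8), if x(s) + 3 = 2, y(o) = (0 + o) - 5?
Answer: -532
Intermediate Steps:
y(o) = -5 + o (y(o) = o - 5 = -5 + o)
x(s) = -1 (x(s) = -3 + 2 = -1)
m(M, P) = 4 (m(M, P) = -1 - (-5 + 0) = -1 - 1*(-5) = -1 + 5 = 4)
m(7, -4) + 67*(-8) = 4 + 67*(-8) = 4 - 536 = -532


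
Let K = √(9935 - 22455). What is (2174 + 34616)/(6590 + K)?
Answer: 12122305/2172031 - 3679*I*√3130/2172031 ≈ 5.5811 - 0.094762*I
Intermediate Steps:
K = 2*I*√3130 (K = √(-12520) = 2*I*√3130 ≈ 111.89*I)
(2174 + 34616)/(6590 + K) = (2174 + 34616)/(6590 + 2*I*√3130) = 36790/(6590 + 2*I*√3130)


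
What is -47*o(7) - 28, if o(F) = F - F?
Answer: -28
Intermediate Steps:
o(F) = 0
-47*o(7) - 28 = -47*0 - 28 = 0 - 28 = -28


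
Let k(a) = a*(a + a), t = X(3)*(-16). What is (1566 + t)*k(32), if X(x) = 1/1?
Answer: 3174400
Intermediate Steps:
X(x) = 1
t = -16 (t = 1*(-16) = -16)
k(a) = 2*a**2 (k(a) = a*(2*a) = 2*a**2)
(1566 + t)*k(32) = (1566 - 16)*(2*32**2) = 1550*(2*1024) = 1550*2048 = 3174400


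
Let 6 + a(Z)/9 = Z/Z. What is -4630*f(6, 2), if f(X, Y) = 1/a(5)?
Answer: 926/9 ≈ 102.89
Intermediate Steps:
a(Z) = -45 (a(Z) = -54 + 9*(Z/Z) = -54 + 9*1 = -54 + 9 = -45)
f(X, Y) = -1/45 (f(X, Y) = 1/(-45) = -1/45)
-4630*f(6, 2) = -4630*(-1/45) = 926/9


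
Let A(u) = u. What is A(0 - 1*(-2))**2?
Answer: 4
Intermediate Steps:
A(0 - 1*(-2))**2 = (0 - 1*(-2))**2 = (0 + 2)**2 = 2**2 = 4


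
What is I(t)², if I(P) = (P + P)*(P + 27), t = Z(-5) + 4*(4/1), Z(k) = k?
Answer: 698896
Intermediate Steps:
t = 11 (t = -5 + 4*(4/1) = -5 + 4*(4*1) = -5 + 4*4 = -5 + 16 = 11)
I(P) = 2*P*(27 + P) (I(P) = (2*P)*(27 + P) = 2*P*(27 + P))
I(t)² = (2*11*(27 + 11))² = (2*11*38)² = 836² = 698896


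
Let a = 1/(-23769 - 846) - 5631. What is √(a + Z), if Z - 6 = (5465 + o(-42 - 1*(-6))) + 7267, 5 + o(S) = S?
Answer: √475697425915/8205 ≈ 84.059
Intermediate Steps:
o(S) = -5 + S
a = -138607066/24615 (a = 1/(-24615) - 5631 = -1/24615 - 5631 = -138607066/24615 ≈ -5631.0)
Z = 12697 (Z = 6 + ((5465 + (-5 + (-42 - 1*(-6)))) + 7267) = 6 + ((5465 + (-5 + (-42 + 6))) + 7267) = 6 + ((5465 + (-5 - 36)) + 7267) = 6 + ((5465 - 41) + 7267) = 6 + (5424 + 7267) = 6 + 12691 = 12697)
√(a + Z) = √(-138607066/24615 + 12697) = √(173929589/24615) = √475697425915/8205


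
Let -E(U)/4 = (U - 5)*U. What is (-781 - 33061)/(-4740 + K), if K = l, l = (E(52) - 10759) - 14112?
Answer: 33842/39387 ≈ 0.85922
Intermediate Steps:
E(U) = -4*U*(-5 + U) (E(U) = -4*(U - 5)*U = -4*(-5 + U)*U = -4*U*(-5 + U))
l = -34647 (l = (4*52*(5 - 1*52) - 10759) - 14112 = (4*52*(5 - 52) - 10759) - 14112 = (4*52*(-47) - 10759) - 14112 = (-9776 - 10759) - 14112 = -20535 - 14112 = -34647)
K = -34647
(-781 - 33061)/(-4740 + K) = (-781 - 33061)/(-4740 - 34647) = -33842/(-39387) = -33842*(-1/39387) = 33842/39387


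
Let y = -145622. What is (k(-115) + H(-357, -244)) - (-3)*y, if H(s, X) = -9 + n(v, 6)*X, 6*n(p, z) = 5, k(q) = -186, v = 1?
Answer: -1311793/3 ≈ -4.3726e+5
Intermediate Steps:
n(p, z) = ⅚ (n(p, z) = (⅙)*5 = ⅚)
H(s, X) = -9 + 5*X/6
(k(-115) + H(-357, -244)) - (-3)*y = (-186 + (-9 + (⅚)*(-244))) - (-3)*(-145622) = (-186 + (-9 - 610/3)) - 1*436866 = (-186 - 637/3) - 436866 = -1195/3 - 436866 = -1311793/3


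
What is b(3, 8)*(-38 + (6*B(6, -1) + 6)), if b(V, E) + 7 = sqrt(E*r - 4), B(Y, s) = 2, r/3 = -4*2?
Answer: 140 - 280*I ≈ 140.0 - 280.0*I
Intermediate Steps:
r = -24 (r = 3*(-4*2) = 3*(-8) = -24)
b(V, E) = -7 + sqrt(-4 - 24*E) (b(V, E) = -7 + sqrt(E*(-24) - 4) = -7 + sqrt(-24*E - 4) = -7 + sqrt(-4 - 24*E))
b(3, 8)*(-38 + (6*B(6, -1) + 6)) = (-7 + 2*sqrt(-1 - 6*8))*(-38 + (6*2 + 6)) = (-7 + 2*sqrt(-1 - 48))*(-38 + (12 + 6)) = (-7 + 2*sqrt(-49))*(-38 + 18) = (-7 + 2*(7*I))*(-20) = (-7 + 14*I)*(-20) = 140 - 280*I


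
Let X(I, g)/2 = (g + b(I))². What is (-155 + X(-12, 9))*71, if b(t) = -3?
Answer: -5893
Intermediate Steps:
X(I, g) = 2*(-3 + g)² (X(I, g) = 2*(g - 3)² = 2*(-3 + g)²)
(-155 + X(-12, 9))*71 = (-155 + 2*(-3 + 9)²)*71 = (-155 + 2*6²)*71 = (-155 + 2*36)*71 = (-155 + 72)*71 = -83*71 = -5893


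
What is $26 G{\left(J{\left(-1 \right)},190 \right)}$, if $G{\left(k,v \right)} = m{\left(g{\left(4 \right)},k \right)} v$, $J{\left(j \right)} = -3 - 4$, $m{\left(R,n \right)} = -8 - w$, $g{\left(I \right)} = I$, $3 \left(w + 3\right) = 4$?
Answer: $- \frac{93860}{3} \approx -31287.0$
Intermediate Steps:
$w = - \frac{5}{3}$ ($w = -3 + \frac{1}{3} \cdot 4 = -3 + \frac{4}{3} = - \frac{5}{3} \approx -1.6667$)
$m{\left(R,n \right)} = - \frac{19}{3}$ ($m{\left(R,n \right)} = -8 - - \frac{5}{3} = -8 + \frac{5}{3} = - \frac{19}{3}$)
$J{\left(j \right)} = -7$ ($J{\left(j \right)} = -3 - 4 = -7$)
$G{\left(k,v \right)} = - \frac{19 v}{3}$
$26 G{\left(J{\left(-1 \right)},190 \right)} = 26 \left(\left(- \frac{19}{3}\right) 190\right) = 26 \left(- \frac{3610}{3}\right) = - \frac{93860}{3}$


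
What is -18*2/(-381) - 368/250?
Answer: -21868/15875 ≈ -1.3775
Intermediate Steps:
-18*2/(-381) - 368/250 = -36*(-1/381) - 368*1/250 = 12/127 - 184/125 = -21868/15875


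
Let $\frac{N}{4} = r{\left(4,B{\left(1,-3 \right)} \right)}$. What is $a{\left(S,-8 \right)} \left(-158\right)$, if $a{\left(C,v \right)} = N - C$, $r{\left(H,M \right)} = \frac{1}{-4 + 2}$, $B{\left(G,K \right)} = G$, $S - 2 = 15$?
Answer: $3002$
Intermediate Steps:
$S = 17$ ($S = 2 + 15 = 17$)
$r{\left(H,M \right)} = - \frac{1}{2}$ ($r{\left(H,M \right)} = \frac{1}{-2} = - \frac{1}{2}$)
$N = -2$ ($N = 4 \left(- \frac{1}{2}\right) = -2$)
$a{\left(C,v \right)} = -2 - C$
$a{\left(S,-8 \right)} \left(-158\right) = \left(-2 - 17\right) \left(-158\right) = \left(-19\right) \left(-158\right) = 3002$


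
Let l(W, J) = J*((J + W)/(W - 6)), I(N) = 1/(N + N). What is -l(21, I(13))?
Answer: -547/10140 ≈ -0.053945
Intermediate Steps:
I(N) = 1/(2*N)
l(W, J) = J*(J + W)/(-6 + W) (l(W, J) = J*((J + W)/(-6 + W)) = J*(J + W)/(-6 + W))
-l(21, I(13)) = -(1/2)/13*((1/2)/13 + 21)/(-6 + 21) = -(1/2)*(1/13)*((1/2)*(1/13) + 21)/15 = -(1/26 + 21)/(26*15) = -547/(26*15*26) = -1*547/10140 = -547/10140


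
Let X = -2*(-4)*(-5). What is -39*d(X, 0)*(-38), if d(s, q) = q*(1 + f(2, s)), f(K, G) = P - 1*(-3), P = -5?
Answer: 0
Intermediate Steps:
f(K, G) = -2 (f(K, G) = -5 - 1*(-3) = -5 + 3 = -2)
X = -40 (X = 8*(-5) = -40)
d(s, q) = -q (d(s, q) = q*(1 - 2) = q*(-1) = -q)
-39*d(X, 0)*(-38) = -(-39)*0*(-38) = -39*0*(-38) = 0*(-38) = 0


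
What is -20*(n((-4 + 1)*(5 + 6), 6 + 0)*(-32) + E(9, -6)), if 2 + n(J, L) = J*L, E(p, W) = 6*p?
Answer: -129080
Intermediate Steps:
n(J, L) = -2 + J*L
-20*(n((-4 + 1)*(5 + 6), 6 + 0)*(-32) + E(9, -6)) = -20*((-2 + ((-4 + 1)*(5 + 6))*(6 + 0))*(-32) + 6*9) = -20*((-2 - 3*11*6)*(-32) + 54) = -20*((-2 - 33*6)*(-32) + 54) = -20*((-2 - 198)*(-32) + 54) = -20*(-200*(-32) + 54) = -20*(6400 + 54) = -20*6454 = -129080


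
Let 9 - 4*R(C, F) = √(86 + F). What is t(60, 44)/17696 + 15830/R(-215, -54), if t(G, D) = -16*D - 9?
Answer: 1440651649/123872 + 253280*√2/49 ≈ 18940.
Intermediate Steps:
t(G, D) = -9 - 16*D
R(C, F) = 9/4 - √(86 + F)/4
t(60, 44)/17696 + 15830/R(-215, -54) = (-9 - 16*44)/17696 + 15830/(9/4 - √(86 - 54)/4) = (-9 - 704)*(1/17696) + 15830/(9/4 - √2) = -713*1/17696 + 15830/(9/4 - √2) = -713/17696 + 15830/(9/4 - √2)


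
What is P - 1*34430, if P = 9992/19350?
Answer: -333105254/9675 ≈ -34430.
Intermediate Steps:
P = 4996/9675 (P = 9992*(1/19350) = 4996/9675 ≈ 0.51638)
P - 1*34430 = 4996/9675 - 1*34430 = 4996/9675 - 34430 = -333105254/9675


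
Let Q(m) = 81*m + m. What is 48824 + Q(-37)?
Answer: 45790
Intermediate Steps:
Q(m) = 82*m
48824 + Q(-37) = 48824 + 82*(-37) = 48824 - 3034 = 45790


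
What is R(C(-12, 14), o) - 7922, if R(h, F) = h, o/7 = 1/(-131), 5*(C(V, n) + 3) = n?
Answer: -39611/5 ≈ -7922.2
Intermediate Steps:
C(V, n) = -3 + n/5
o = -7/131 (o = 7/(-131) = 7*(-1/131) = -7/131 ≈ -0.053435)
R(C(-12, 14), o) - 7922 = (-3 + (⅕)*14) - 7922 = (-3 + 14/5) - 7922 = -⅕ - 7922 = -39611/5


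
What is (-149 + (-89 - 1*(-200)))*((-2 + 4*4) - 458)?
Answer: 16872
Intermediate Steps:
(-149 + (-89 - 1*(-200)))*((-2 + 4*4) - 458) = (-149 + (-89 + 200))*((-2 + 16) - 458) = (-149 + 111)*(14 - 458) = -38*(-444) = 16872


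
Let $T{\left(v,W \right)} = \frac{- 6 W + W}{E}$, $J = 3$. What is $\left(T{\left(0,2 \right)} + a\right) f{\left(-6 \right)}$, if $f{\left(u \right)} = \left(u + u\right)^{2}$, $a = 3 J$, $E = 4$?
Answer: $936$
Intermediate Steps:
$a = 9$ ($a = 3 \cdot 3 = 9$)
$f{\left(u \right)} = 4 u^{2}$ ($f{\left(u \right)} = \left(2 u\right)^{2} = 4 u^{2}$)
$T{\left(v,W \right)} = - \frac{5 W}{4}$ ($T{\left(v,W \right)} = \frac{- 6 W + W}{4} = - 5 W \frac{1}{4} = - \frac{5 W}{4}$)
$\left(T{\left(0,2 \right)} + a\right) f{\left(-6 \right)} = \left(\left(- \frac{5}{4}\right) 2 + 9\right) 4 \left(-6\right)^{2} = \left(- \frac{5}{2} + 9\right) 4 \cdot 36 = \frac{13}{2} \cdot 144 = 936$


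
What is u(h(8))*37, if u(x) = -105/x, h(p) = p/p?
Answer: -3885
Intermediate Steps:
h(p) = 1
u(h(8))*37 = -105/1*37 = -105*1*37 = -105*37 = -3885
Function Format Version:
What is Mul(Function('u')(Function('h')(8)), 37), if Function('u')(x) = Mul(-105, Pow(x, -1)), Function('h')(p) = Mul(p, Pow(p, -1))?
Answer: -3885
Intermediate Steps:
Function('h')(p) = 1
Mul(Function('u')(Function('h')(8)), 37) = Mul(Mul(-105, Pow(1, -1)), 37) = Mul(Mul(-105, 1), 37) = Mul(-105, 37) = -3885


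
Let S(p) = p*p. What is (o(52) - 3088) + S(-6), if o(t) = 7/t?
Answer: -158697/52 ≈ -3051.9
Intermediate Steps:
S(p) = p²
(o(52) - 3088) + S(-6) = (7/52 - 3088) + (-6)² = (7*(1/52) - 3088) + 36 = (7/52 - 3088) + 36 = -160569/52 + 36 = -158697/52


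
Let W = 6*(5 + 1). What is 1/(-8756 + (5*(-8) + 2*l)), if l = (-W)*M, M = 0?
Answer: -1/8796 ≈ -0.00011369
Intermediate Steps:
W = 36 (W = 6*6 = 36)
l = 0 (l = -1*36*0 = -36*0 = 0)
1/(-8756 + (5*(-8) + 2*l)) = 1/(-8756 + (5*(-8) + 2*0)) = 1/(-8756 + (-40 + 0)) = 1/(-8756 - 40) = 1/(-8796) = -1/8796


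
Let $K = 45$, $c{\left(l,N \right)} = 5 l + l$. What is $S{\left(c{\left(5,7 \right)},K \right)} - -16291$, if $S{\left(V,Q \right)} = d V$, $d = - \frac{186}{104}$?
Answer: $\frac{422171}{26} \approx 16237.0$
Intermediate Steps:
$c{\left(l,N \right)} = 6 l$
$d = - \frac{93}{52}$ ($d = \left(-186\right) \frac{1}{104} = - \frac{93}{52} \approx -1.7885$)
$S{\left(V,Q \right)} = - \frac{93 V}{52}$
$S{\left(c{\left(5,7 \right)},K \right)} - -16291 = - \frac{93 \cdot 6 \cdot 5}{52} - -16291 = \left(- \frac{93}{52}\right) 30 + 16291 = - \frac{1395}{26} + 16291 = \frac{422171}{26}$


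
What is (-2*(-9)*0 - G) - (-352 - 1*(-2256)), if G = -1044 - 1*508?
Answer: -352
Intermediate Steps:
G = -1552 (G = -1044 - 508 = -1552)
(-2*(-9)*0 - G) - (-352 - 1*(-2256)) = (-2*(-9)*0 - 1*(-1552)) - (-352 - 1*(-2256)) = (18*0 + 1552) - (-352 + 2256) = (0 + 1552) - 1*1904 = 1552 - 1904 = -352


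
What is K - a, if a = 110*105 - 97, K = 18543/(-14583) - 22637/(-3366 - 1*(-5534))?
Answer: -120822574409/10538648 ≈ -11465.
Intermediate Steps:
K = -123438865/10538648 (K = 18543*(-1/14583) - 22637/(-3366 + 5534) = -6181/4861 - 22637/2168 = -123438865/10538648 ≈ -11.713)
a = 11453 (a = 11550 - 97 = 11453)
K - a = -123438865/10538648 - 1*11453 = -123438865/10538648 - 11453 = -120822574409/10538648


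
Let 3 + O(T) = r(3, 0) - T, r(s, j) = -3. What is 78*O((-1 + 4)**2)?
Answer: -1170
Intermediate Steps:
O(T) = -6 - T (O(T) = -3 + (-3 - T) = -6 - T)
78*O((-1 + 4)**2) = 78*(-6 - (-1 + 4)**2) = 78*(-6 - 1*3**2) = 78*(-6 - 1*9) = 78*(-6 - 9) = 78*(-15) = -1170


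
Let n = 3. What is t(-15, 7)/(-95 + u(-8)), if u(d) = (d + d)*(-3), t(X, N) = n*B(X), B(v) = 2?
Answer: -6/47 ≈ -0.12766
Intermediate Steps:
t(X, N) = 6 (t(X, N) = 3*2 = 6)
u(d) = -6*d (u(d) = (2*d)*(-3) = -6*d)
t(-15, 7)/(-95 + u(-8)) = 6/(-95 - 6*(-8)) = 6/(-95 + 48) = 6/(-47) = 6*(-1/47) = -6/47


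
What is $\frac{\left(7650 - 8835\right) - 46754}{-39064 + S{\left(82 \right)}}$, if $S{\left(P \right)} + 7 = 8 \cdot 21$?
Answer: $\frac{47939}{38903} \approx 1.2323$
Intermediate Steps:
$S{\left(P \right)} = 161$ ($S{\left(P \right)} = -7 + 8 \cdot 21 = -7 + 168 = 161$)
$\frac{\left(7650 - 8835\right) - 46754}{-39064 + S{\left(82 \right)}} = \frac{\left(7650 - 8835\right) - 46754}{-39064 + 161} = \frac{-1185 - 46754}{-38903} = \left(-47939\right) \left(- \frac{1}{38903}\right) = \frac{47939}{38903}$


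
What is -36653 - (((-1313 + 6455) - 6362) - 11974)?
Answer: -23459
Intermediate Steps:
-36653 - (((-1313 + 6455) - 6362) - 11974) = -36653 - ((5142 - 6362) - 11974) = -36653 - (-1220 - 11974) = -36653 - 1*(-13194) = -36653 + 13194 = -23459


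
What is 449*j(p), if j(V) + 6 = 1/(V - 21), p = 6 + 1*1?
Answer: -38165/14 ≈ -2726.1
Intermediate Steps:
p = 7 (p = 6 + 1 = 7)
j(V) = -6 + 1/(-21 + V) (j(V) = -6 + 1/(V - 21) = -6 + 1/(-21 + V))
449*j(p) = 449*((127 - 6*7)/(-21 + 7)) = 449*((127 - 42)/(-14)) = 449*(-1/14*85) = 449*(-85/14) = -38165/14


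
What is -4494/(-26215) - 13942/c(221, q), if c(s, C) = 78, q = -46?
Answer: -243751/1365 ≈ -178.57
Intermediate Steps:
-4494/(-26215) - 13942/c(221, q) = -4494/(-26215) - 13942/78 = -4494*(-1/26215) - 13942*1/78 = 6/35 - 6971/39 = -243751/1365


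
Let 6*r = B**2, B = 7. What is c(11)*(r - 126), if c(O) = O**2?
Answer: -85547/6 ≈ -14258.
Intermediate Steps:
r = 49/6 (r = (1/6)*7**2 = (1/6)*49 = 49/6 ≈ 8.1667)
c(11)*(r - 126) = 11**2*(49/6 - 126) = 121*(-707/6) = -85547/6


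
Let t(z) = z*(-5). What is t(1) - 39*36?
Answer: -1409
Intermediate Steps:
t(z) = -5*z
t(1) - 39*36 = -5*1 - 39*36 = -5 - 1404 = -1409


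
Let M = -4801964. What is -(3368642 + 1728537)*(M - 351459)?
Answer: 26267919493717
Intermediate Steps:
-(3368642 + 1728537)*(M - 351459) = -(3368642 + 1728537)*(-4801964 - 351459) = -5097179*(-5153423) = -1*(-26267919493717) = 26267919493717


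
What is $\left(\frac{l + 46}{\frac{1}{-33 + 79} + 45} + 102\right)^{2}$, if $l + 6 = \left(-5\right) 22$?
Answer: $\frac{43273152484}{4289041} \approx 10089.0$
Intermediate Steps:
$l = -116$ ($l = -6 - 110 = -116$)
$\left(\frac{l + 46}{\frac{1}{-33 + 79} + 45} + 102\right)^{2} = \left(\frac{-116 + 46}{\frac{1}{-33 + 79} + 45} + 102\right)^{2} = \left(- \frac{70}{\frac{1}{46} + 45} + 102\right)^{2} = \left(- \frac{70}{\frac{2071}{46}} + 102\right)^{2} = \left(\left(-70\right) \frac{46}{2071} + 102\right)^{2} = \left(- \frac{3220}{2071} + 102\right)^{2} = \left(\frac{208022}{2071}\right)^{2} = \frac{43273152484}{4289041}$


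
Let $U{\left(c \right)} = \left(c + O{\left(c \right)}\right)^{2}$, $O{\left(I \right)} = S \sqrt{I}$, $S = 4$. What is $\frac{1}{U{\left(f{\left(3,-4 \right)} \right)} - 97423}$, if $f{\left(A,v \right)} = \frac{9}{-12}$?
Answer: $\frac{16 i}{- 1558951 i + 48 \sqrt{3}} \approx -1.0263 \cdot 10^{-5} + 5.4734 \cdot 10^{-10} i$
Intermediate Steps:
$O{\left(I \right)} = 4 \sqrt{I}$
$f{\left(A,v \right)} = - \frac{3}{4}$ ($f{\left(A,v \right)} = 9 \left(- \frac{1}{12}\right) = - \frac{3}{4}$)
$U{\left(c \right)} = \left(c + 4 \sqrt{c}\right)^{2}$
$\frac{1}{U{\left(f{\left(3,-4 \right)} \right)} - 97423} = \frac{1}{\left(- \frac{3}{4} + 4 \sqrt{- \frac{3}{4}}\right)^{2} - 97423} = \frac{1}{\left(- \frac{3}{4} + 4 \frac{i \sqrt{3}}{2}\right)^{2} - 97423} = \frac{1}{\left(- \frac{3}{4} + 2 i \sqrt{3}\right)^{2} - 97423} = \frac{1}{-97423 + \left(- \frac{3}{4} + 2 i \sqrt{3}\right)^{2}}$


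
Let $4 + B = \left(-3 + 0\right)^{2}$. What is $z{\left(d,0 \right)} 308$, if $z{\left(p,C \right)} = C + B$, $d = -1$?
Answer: $1540$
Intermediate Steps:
$B = 5$ ($B = -4 + \left(-3 + 0\right)^{2} = -4 + \left(-3\right)^{2} = -4 + 9 = 5$)
$z{\left(p,C \right)} = 5 + C$ ($z{\left(p,C \right)} = C + 5 = 5 + C$)
$z{\left(d,0 \right)} 308 = \left(5 + 0\right) 308 = 5 \cdot 308 = 1540$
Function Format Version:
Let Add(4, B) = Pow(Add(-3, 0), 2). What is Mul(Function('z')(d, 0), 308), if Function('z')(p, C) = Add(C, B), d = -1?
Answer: 1540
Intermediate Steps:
B = 5 (B = Add(-4, Pow(Add(-3, 0), 2)) = Add(-4, Pow(-3, 2)) = Add(-4, 9) = 5)
Function('z')(p, C) = Add(5, C) (Function('z')(p, C) = Add(C, 5) = Add(5, C))
Mul(Function('z')(d, 0), 308) = Mul(Add(5, 0), 308) = Mul(5, 308) = 1540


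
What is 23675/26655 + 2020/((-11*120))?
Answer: -75307/117282 ≈ -0.64210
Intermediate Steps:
23675/26655 + 2020/((-11*120)) = 23675*(1/26655) + 2020/(-1320) = 4735/5331 + 2020*(-1/1320) = 4735/5331 - 101/66 = -75307/117282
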